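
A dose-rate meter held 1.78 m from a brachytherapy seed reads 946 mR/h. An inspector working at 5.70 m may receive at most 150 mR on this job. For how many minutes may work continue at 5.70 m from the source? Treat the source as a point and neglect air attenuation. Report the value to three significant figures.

97.6 min

Applying the 1/r² law, rate at 5.70 m:
946 × (1.78/5.70)² = 946 × 0.09752 = 92.25 mR/h.
Stay time = 150 mR ÷ 92.25 mR/h = 1.626 h = 97.56 min.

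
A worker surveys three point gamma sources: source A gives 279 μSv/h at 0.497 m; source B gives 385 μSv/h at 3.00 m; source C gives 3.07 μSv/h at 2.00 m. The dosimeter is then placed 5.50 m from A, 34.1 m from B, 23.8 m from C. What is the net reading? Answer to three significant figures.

5.28 μSv/h

By superposition, sum each source's inverse-square contribution:
A: 279 × (0.497/5.50)² = 2.278 μSv/h
B: 385 × (3.00/34.1)² = 2.980 μSv/h
C: 3.07 × (2.00/23.8)² = 0.02168 μSv/h
Total = 2.278 + 2.980 + 0.02168 = 5.280 μSv/h.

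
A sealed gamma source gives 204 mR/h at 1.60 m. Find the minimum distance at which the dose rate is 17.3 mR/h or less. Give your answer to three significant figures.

5.49 m

Using I₁d₁² = I₂d₂², d₂ = d₁·√(I₁/I₂).
I₁/I₂ = 204/17.3 = 11.79, so d₂ = 1.60 × √11.79 = 5.494 m.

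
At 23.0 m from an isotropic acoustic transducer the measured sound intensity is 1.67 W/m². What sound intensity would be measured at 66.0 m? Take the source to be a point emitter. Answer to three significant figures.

0.203 W/m²

Using I₁d₁² = I₂d₂², scaling from 23.0 m to 66.0 m:
(23.0/66.0)² = 0.1214, so 1.67 × 0.1214 = 0.2027 W/m².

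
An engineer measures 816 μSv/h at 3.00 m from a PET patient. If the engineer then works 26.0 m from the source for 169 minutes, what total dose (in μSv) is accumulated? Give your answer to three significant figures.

Since intensity falls as 1/r², rate at 26.0 m:
816 × (3.00/26.0)² = 816 × 0.01331 = 10.86 μSv/h.
Dose = rate × time = 10.86 μSv/h × 2.817 h = 30.59 μSv.

30.6 μSv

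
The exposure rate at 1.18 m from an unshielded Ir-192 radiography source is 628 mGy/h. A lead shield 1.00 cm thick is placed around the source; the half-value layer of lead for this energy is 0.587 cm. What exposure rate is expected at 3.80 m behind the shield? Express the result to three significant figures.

Distance alone: (1.18/3.80)² = 0.09643, so 628 × 0.09643 = 60.56 mGy/h.
Shield: 1.00/0.587 = 1.704 half-value layers → attenuation 2^(−1.704) = 0.3069.
Combined: 60.56 × 0.3069 = 18.59 mGy/h.

18.6 mGy/h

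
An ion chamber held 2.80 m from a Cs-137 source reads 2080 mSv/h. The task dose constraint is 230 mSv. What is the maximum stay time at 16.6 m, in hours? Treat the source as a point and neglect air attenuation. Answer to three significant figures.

Applying the 1/r² law, rate at 16.6 m:
2080 × (2.80/16.6)² = 2080 × 0.02845 = 59.18 mSv/h.
Stay time = 230 mSv ÷ 59.18 mSv/h = 3.886 h.

3.89 h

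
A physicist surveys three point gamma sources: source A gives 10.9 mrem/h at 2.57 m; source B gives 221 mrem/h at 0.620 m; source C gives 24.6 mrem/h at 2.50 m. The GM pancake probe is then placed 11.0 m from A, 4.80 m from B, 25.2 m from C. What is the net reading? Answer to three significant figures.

Each source contributes Iᵢ·(dᵢ/rᵢ)²; contributions add.
A: 10.9 × (2.57/11.0)² = 0.5950 mrem/h
B: 221 × (0.620/4.80)² = 3.687 mrem/h
C: 24.6 × (2.50/25.2)² = 0.2421 mrem/h
Total = 0.5950 + 3.687 + 0.2421 = 4.524 mrem/h.

4.52 mrem/h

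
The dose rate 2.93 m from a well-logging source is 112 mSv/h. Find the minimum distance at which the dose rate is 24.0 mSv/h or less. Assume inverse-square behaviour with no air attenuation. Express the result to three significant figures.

Applying the 1/r² law, d₂ = d₁·√(I₁/I₂).
I₁/I₂ = 112/24.0 = 4.667, so d₂ = 2.93 × √4.667 = 6.330 m.

6.33 m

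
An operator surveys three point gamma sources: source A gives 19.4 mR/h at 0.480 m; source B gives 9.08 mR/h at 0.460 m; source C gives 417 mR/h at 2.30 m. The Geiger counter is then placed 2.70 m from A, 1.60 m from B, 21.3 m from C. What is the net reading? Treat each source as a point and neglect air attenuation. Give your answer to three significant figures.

By superposition, sum each source's inverse-square contribution:
A: 19.4 × (0.480/2.70)² = 0.6131 mR/h
B: 9.08 × (0.460/1.60)² = 0.7505 mR/h
C: 417 × (2.30/21.3)² = 4.862 mR/h
Total = 0.6131 + 0.7505 + 4.862 = 6.226 mR/h.

6.23 mR/h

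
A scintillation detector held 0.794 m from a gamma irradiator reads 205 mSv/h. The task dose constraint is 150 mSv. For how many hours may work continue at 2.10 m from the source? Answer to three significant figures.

5.12 h

Applying the 1/r² law, rate at 2.10 m:
(0.794/2.10)² = 0.1430, so 205 × 0.1430 = 29.31 mSv/h.
Stay time = 150 mSv ÷ 29.31 mSv/h = 5.118 h.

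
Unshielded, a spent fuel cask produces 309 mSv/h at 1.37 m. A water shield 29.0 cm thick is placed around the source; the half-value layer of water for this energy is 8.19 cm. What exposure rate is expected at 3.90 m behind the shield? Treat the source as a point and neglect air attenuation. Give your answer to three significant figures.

Distance alone: (1.37/3.90)² = 0.1234, so 309 × 0.1234 = 38.13 mSv/h.
Shield: 29.0/8.19 = 3.541 half-value layers → attenuation 2^(−3.541) = 0.08591.
Combined: 38.13 × 0.08591 = 3.276 mSv/h.

3.28 mSv/h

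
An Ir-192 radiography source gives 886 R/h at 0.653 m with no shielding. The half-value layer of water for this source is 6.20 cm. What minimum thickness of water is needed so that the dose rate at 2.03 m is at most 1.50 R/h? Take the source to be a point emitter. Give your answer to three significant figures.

At 2.03 m, distance alone gives 886 × (0.653/2.03)² = 886 × 0.1035 = 91.70 R/h.
Further attenuation needed: 91.70/1.50 = 61.13.
n = log₂(61.13) = 5.934 half-value layers.
Thickness = 5.934 × 6.20 cm = 36.79 cm.

36.8 cm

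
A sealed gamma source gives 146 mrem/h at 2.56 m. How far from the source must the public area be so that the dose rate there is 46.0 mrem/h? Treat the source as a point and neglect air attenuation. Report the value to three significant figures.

Applying the 1/r² law, d₂ = d₁·√(I₁/I₂).
I₁/I₂ = 146/46.0 = 3.174, so d₂ = 2.56 × √3.174 = 4.561 m.

4.56 m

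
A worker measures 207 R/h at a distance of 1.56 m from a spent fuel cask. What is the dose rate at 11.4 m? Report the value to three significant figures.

Applying the 1/r² law, the rate at 11.4 m is
207 × (1.56/11.4)² = 207 × 0.01873 = 3.877 R/h.

3.88 R/h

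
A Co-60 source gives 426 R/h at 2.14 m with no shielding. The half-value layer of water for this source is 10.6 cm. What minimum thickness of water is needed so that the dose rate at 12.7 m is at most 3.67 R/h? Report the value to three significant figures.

At 12.7 m, distance alone gives (2.14/12.7)² = 0.02839, so 426 × 0.02839 = 12.09 R/h.
Further attenuation needed: 12.09/3.67 = 3.294.
n = log₂(3.294) = 1.720 half-value layers.
Thickness = 1.720 × 10.6 cm = 18.23 cm.

18.2 cm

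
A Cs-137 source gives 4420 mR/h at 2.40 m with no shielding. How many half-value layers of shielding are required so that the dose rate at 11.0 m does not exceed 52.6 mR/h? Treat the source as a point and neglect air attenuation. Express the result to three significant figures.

At 11.0 m, distance alone gives 4420 × (2.40/11.0)² = 4420 × 0.04760 = 210.4 mR/h.
Further attenuation needed: 210.4/52.6 = 4.000.
n = log₂(4.000) = 2.000 half-value layers.

2.00 half-value layers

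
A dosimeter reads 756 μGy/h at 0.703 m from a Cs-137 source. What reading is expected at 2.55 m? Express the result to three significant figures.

57.5 μGy/h

Applying the 1/r² law, the rate at 2.55 m is
(0.703/2.55)² = 0.07600, so 756 × 0.07600 = 57.46 μGy/h.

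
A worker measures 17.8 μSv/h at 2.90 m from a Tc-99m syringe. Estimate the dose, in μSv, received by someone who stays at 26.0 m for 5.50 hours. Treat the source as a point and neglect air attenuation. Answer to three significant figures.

Applying the 1/r² law, rate at 26.0 m:
(2.90/26.0)² = 0.01244, so 17.8 × 0.01244 = 0.2214 μSv/h.
Dose = rate × time = 0.2214 μSv/h × 5.500 h = 1.218 μSv.

1.22 μSv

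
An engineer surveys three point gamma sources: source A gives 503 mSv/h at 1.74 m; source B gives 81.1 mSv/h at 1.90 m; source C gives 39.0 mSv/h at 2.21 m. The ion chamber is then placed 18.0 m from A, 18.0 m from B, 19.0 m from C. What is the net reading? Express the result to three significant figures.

6.13 mSv/h

By superposition, sum each source's inverse-square contribution:
A: 503 × (1.74/18.0)² = 4.700 mSv/h
B: 81.1 × (1.90/18.0)² = 0.9036 mSv/h
C: 39.0 × (2.21/19.0)² = 0.5276 mSv/h
Total = 4.700 + 0.9036 + 0.5276 = 6.131 mSv/h.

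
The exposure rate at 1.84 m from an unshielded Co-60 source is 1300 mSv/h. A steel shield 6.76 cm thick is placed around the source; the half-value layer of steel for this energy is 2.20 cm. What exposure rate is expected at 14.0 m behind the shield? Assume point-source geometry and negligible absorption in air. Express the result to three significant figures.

2.67 mSv/h

Distance alone: 1300 × (1.84/14.0)² = 1300 × 0.01727 = 22.45 mSv/h.
Shield: 6.76/2.20 = 3.073 half-value layers → attenuation 2^(−3.073) = 0.1188.
Combined: 22.45 × 0.1188 = 2.667 mSv/h.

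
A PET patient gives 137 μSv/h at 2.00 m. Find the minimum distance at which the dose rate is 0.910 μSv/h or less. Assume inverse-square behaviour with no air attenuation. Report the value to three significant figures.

24.5 m

Applying the 1/r² law, d₂ = d₁·√(I₁/I₂).
I₁/I₂ = 137/0.910 = 150.5, so d₂ = 2.00 × √150.5 = 24.54 m.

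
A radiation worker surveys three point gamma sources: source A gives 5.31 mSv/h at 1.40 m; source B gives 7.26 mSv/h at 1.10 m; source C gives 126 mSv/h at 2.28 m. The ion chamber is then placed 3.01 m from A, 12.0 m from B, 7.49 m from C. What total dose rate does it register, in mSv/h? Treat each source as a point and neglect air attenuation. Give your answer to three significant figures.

By superposition, sum each source's inverse-square contribution:
A: 5.31 × (1.40/3.01)² = 1.149 mSv/h
B: 7.26 × (1.10/12.0)² = 0.06100 mSv/h
C: 126 × (2.28/7.49)² = 11.68 mSv/h
Total = 1.149 + 0.06100 + 11.68 = 12.89 mSv/h.

12.9 mSv/h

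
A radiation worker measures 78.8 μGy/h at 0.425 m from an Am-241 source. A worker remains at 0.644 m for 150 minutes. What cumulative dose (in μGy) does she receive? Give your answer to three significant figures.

Since intensity falls as 1/r², rate at 0.644 m:
78.8 × (0.425/0.644)² = 78.8 × 0.4355 = 34.32 μGy/h.
Dose = rate × time = 34.32 μGy/h × 2.500 h = 85.80 μGy.

85.8 μGy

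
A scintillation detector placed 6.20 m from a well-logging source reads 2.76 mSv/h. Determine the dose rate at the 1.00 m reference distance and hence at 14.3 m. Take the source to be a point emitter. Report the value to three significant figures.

106 mSv/h; 0.519 mSv/h

Intensity scales as (d₁/d₂)², so
At 1.00 m: (6.20/1.00)² = 38.44, so 2.76 × 38.44 = 106.1 mSv/h
At 14.3 m: 106.1 × (1.00/14.3)² = 106.1 × 0.004890 = 0.5188 mSv/h.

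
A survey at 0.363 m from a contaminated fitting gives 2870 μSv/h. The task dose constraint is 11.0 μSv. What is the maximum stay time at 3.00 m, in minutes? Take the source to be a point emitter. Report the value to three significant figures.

Applying the 1/r² law, rate at 3.00 m:
2870 × (0.363/3.00)² = 2870 × 0.01464 = 42.02 μSv/h.
Stay time = 11.0 μSv ÷ 42.02 μSv/h = 0.2618 h = 15.71 min.

15.7 min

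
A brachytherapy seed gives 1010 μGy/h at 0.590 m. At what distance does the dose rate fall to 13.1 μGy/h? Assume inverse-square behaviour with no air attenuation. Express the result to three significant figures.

5.18 m

Intensity scales as (d₁/d₂)², so d₂ = d₁·√(I₁/I₂).
I₁/I₂ = 1010/13.1 = 77.10, so d₂ = 0.590 × √77.10 = 5.181 m.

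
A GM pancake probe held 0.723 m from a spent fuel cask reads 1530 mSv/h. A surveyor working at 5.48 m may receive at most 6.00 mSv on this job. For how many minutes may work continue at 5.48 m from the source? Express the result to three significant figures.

Intensity scales as (d₁/d₂)², so rate at 5.48 m:
(0.723/5.48)² = 0.01741, so 1530 × 0.01741 = 26.64 mSv/h.
Stay time = 6.00 mSv ÷ 26.64 mSv/h = 0.2252 h = 13.51 min.

13.5 min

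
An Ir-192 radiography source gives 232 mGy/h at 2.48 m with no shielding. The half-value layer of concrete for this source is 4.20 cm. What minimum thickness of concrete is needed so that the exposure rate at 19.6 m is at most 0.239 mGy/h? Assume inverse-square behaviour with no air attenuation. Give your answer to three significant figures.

16.6 cm

At 19.6 m, distance alone gives (2.48/19.6)² = 0.01601, so 232 × 0.01601 = 3.714 mGy/h.
Further attenuation needed: 3.714/0.239 = 15.54.
n = log₂(15.54) = 3.958 half-value layers.
Thickness = 3.958 × 4.20 cm = 16.62 cm.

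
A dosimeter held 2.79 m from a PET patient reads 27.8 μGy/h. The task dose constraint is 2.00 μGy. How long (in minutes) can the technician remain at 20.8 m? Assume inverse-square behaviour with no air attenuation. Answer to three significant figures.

Using I₁d₁² = I₂d₂², rate at 20.8 m:
(2.79/20.8)² = 0.01799, so 27.8 × 0.01799 = 0.5001 μGy/h.
Stay time = 2.00 μGy ÷ 0.5001 μGy/h = 3.999 h = 239.9 min.

240 min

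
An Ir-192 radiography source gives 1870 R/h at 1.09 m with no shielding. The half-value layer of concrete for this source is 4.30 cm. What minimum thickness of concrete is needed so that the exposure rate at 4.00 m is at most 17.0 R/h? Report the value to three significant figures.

At 4.00 m, distance alone gives (1.09/4.00)² = 0.07426, so 1870 × 0.07426 = 138.9 R/h.
Further attenuation needed: 138.9/17.0 = 8.171.
n = log₂(8.171) = 3.031 half-value layers.
Thickness = 3.031 × 4.30 cm = 13.03 cm.

13.0 cm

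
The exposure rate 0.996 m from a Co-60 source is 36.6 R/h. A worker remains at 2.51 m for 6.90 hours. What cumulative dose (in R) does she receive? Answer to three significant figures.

Since intensity falls as 1/r², rate at 2.51 m:
(0.996/2.51)² = 0.1575, so 36.6 × 0.1575 = 5.764 R/h.
Dose = rate × time = 5.764 R/h × 6.900 h = 39.77 R.

39.8 R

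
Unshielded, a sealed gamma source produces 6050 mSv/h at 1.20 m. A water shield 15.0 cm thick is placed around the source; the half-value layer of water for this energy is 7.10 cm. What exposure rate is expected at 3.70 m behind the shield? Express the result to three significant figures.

147 mSv/h

Distance alone: 6050 × (1.20/3.70)² = 6050 × 0.1052 = 636.5 mSv/h.
Shield: 15.0/7.10 = 2.113 half-value layers → attenuation 2^(−2.113) = 0.2312.
Combined: 636.5 × 0.2312 = 147.2 mSv/h.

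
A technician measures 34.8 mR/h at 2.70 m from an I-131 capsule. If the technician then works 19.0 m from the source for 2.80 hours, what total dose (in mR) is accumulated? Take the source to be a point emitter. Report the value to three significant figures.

1.97 mR

Applying the 1/r² law, rate at 19.0 m:
34.8 × (2.70/19.0)² = 34.8 × 0.02019 = 0.7026 mR/h.
Dose = rate × time = 0.7026 mR/h × 2.800 h = 1.967 mR.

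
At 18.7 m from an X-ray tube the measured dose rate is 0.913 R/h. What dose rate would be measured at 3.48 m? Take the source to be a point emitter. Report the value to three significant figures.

26.4 R/h

Using I₁d₁² = I₂d₂², scaling from 18.7 m to 3.48 m:
0.913 × (18.7/3.48)² = 0.913 × 28.88 = 26.37 R/h.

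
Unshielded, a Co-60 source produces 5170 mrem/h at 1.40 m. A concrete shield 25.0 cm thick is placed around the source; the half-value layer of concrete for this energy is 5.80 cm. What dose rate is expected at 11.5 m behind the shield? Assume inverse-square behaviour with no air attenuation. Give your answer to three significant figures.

3.86 mrem/h

Distance alone: (1.40/11.5)² = 0.01482, so 5170 × 0.01482 = 76.62 mrem/h.
Shield: 25.0/5.80 = 4.310 half-value layers → attenuation 2^(−4.310) = 0.05042.
Combined: 76.62 × 0.05042 = 3.863 mrem/h.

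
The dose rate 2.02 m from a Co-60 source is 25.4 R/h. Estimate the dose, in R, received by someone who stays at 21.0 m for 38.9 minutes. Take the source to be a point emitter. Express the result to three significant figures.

Using I₁d₁² = I₂d₂², rate at 21.0 m:
25.4 × (2.02/21.0)² = 25.4 × 0.009253 = 0.2350 R/h.
Dose = rate × time = 0.2350 R/h × 0.6483 h = 0.1524 R.

0.152 R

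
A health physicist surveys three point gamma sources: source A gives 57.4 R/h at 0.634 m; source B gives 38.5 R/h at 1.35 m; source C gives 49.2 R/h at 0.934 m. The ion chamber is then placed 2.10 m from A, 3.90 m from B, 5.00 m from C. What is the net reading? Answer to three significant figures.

By superposition, sum each source's inverse-square contribution:
A: 57.4 × (0.634/2.10)² = 5.232 R/h
B: 38.5 × (1.35/3.90)² = 4.613 R/h
C: 49.2 × (0.934/5.00)² = 1.717 R/h
Total = 5.232 + 4.613 + 1.717 = 11.56 R/h.

11.6 R/h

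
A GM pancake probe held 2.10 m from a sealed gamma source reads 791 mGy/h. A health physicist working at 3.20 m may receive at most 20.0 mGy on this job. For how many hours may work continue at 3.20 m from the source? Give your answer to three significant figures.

0.0587 h

Applying the 1/r² law, rate at 3.20 m:
791 × (2.10/3.20)² = 791 × 0.4307 = 340.7 mGy/h.
Stay time = 20.0 mGy ÷ 340.7 mGy/h = 0.05870 h.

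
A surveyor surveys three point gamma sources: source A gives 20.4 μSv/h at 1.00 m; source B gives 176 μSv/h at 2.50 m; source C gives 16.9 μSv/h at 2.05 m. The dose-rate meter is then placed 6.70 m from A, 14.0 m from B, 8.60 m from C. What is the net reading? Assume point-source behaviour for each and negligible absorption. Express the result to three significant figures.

Each source contributes Iᵢ·(dᵢ/rᵢ)²; contributions add.
A: 20.4 × (1.00/6.70)² = 0.4544 μSv/h
B: 176 × (2.50/14.0)² = 5.612 μSv/h
C: 16.9 × (2.05/8.60)² = 0.9603 μSv/h
Total = 0.4544 + 5.612 + 0.9603 = 7.027 μSv/h.

7.03 μSv/h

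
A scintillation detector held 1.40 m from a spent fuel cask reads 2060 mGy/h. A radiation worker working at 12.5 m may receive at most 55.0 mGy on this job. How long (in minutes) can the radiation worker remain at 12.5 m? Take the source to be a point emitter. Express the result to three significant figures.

128 min

By the inverse-square law, rate at 12.5 m:
(1.40/12.5)² = 0.01254, so 2060 × 0.01254 = 25.83 mGy/h.
Stay time = 55.0 mGy ÷ 25.83 mGy/h = 2.129 h = 127.7 min.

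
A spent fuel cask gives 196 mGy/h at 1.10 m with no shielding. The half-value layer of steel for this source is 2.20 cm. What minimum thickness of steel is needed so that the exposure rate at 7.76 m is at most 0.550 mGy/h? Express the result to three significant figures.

6.25 cm

At 7.76 m, distance alone gives 196 × (1.10/7.76)² = 196 × 0.02009 = 3.938 mGy/h.
Further attenuation needed: 3.938/0.550 = 7.160.
n = log₂(7.160) = 2.840 half-value layers.
Thickness = 2.840 × 2.20 cm = 6.248 cm.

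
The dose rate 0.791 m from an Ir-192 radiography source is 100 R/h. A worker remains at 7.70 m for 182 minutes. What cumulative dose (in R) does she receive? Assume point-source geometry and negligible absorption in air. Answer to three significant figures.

Intensity scales as (d₁/d₂)², so rate at 7.70 m:
(0.791/7.70)² = 0.01055, so 100 × 0.01055 = 1.055 R/h.
Dose = rate × time = 1.055 R/h × 3.033 h = 3.200 R.

3.20 R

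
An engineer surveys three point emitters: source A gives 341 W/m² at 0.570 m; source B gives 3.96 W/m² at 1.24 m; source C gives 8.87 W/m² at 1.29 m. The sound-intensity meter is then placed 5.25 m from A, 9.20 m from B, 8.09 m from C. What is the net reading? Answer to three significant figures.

By superposition, sum each source's inverse-square contribution:
A: 341 × (0.570/5.25)² = 4.020 W/m²
B: 3.96 × (1.24/9.20)² = 0.07194 W/m²
C: 8.87 × (1.29/8.09)² = 0.2255 W/m²
Total = 4.020 + 0.07194 + 0.2255 = 4.317 W/m².

4.32 W/m²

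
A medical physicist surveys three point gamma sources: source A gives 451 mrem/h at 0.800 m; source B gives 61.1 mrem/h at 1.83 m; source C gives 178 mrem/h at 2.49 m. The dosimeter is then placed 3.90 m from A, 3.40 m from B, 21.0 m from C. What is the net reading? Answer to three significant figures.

39.2 mrem/h

By superposition, sum each source's inverse-square contribution:
A: 451 × (0.800/3.90)² = 18.98 mrem/h
B: 61.1 × (1.83/3.40)² = 17.70 mrem/h
C: 178 × (2.49/21.0)² = 2.503 mrem/h
Total = 18.98 + 17.70 + 2.503 = 39.18 mrem/h.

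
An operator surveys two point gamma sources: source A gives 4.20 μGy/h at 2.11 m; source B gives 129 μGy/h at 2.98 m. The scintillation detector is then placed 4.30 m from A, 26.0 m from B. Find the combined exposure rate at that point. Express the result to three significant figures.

2.71 μGy/h

Each source contributes Iᵢ·(dᵢ/rᵢ)²; contributions add.
A: 4.20 × (2.11/4.30)² = 1.011 μGy/h
B: 129 × (2.98/26.0)² = 1.695 μGy/h
Total = 1.011 + 1.695 = 2.706 μGy/h.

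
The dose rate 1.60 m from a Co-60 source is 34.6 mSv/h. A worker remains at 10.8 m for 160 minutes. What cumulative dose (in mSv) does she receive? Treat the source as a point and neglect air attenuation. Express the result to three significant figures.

Since intensity falls as 1/r², rate at 10.8 m:
(1.60/10.8)² = 0.02195, so 34.6 × 0.02195 = 0.7595 mSv/h.
Dose = rate × time = 0.7595 mSv/h × 2.667 h = 2.026 mSv.

2.03 mSv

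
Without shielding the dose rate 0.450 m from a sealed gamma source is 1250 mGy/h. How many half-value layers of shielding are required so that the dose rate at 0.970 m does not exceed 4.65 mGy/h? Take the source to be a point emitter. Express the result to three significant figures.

At 0.970 m, distance alone gives 1250 × (0.450/0.970)² = 1250 × 0.2152 = 269.0 mGy/h.
Further attenuation needed: 269.0/4.65 = 57.85.
n = log₂(57.85) = 5.854 half-value layers.

5.85 half-value layers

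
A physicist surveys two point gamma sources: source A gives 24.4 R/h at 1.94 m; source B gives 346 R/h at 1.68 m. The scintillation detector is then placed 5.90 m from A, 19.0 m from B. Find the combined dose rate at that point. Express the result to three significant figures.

Each source contributes Iᵢ·(dᵢ/rᵢ)²; contributions add.
A: 24.4 × (1.94/5.90)² = 2.638 R/h
B: 346 × (1.68/19.0)² = 2.705 R/h
Total = 2.638 + 2.705 = 5.343 R/h.

5.34 R/h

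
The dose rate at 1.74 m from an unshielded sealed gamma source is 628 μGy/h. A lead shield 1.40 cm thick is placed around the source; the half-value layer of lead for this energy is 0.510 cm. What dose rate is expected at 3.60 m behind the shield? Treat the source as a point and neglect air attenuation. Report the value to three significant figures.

Distance alone: 628 × (1.74/3.60)² = 628 × 0.2336 = 146.7 μGy/h.
Shield: 1.40/0.510 = 2.745 half-value layers → attenuation 2^(−2.745) = 0.1492.
Combined: 146.7 × 0.1492 = 21.89 μGy/h.

21.9 μGy/h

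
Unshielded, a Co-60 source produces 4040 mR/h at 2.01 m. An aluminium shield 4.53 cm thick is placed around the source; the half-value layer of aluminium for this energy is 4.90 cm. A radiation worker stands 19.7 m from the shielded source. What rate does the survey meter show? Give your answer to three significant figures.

Distance alone: (2.01/19.7)² = 0.01041, so 4040 × 0.01041 = 42.06 mR/h.
Shield: 4.53/4.90 = 0.9245 half-value layers → attenuation 2^(−0.9245) = 0.5269.
Combined: 42.06 × 0.5269 = 22.16 mR/h.

22.2 mR/h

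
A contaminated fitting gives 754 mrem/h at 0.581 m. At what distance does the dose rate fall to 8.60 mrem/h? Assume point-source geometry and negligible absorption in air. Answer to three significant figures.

5.44 m

Intensity scales as (d₁/d₂)², so d₂ = d₁·√(I₁/I₂).
I₁/I₂ = 754/8.60 = 87.67, so d₂ = 0.581 × √87.67 = 5.440 m.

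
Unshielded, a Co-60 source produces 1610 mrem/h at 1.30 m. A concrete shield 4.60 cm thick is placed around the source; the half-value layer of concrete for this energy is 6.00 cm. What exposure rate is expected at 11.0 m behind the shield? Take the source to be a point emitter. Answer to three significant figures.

Distance alone: 1610 × (1.30/11.0)² = 1610 × 0.01397 = 22.49 mrem/h.
Shield: 4.60/6.00 = 0.7667 half-value layers → attenuation 2^(−0.7667) = 0.5878.
Combined: 22.49 × 0.5878 = 13.22 mrem/h.

13.2 mrem/h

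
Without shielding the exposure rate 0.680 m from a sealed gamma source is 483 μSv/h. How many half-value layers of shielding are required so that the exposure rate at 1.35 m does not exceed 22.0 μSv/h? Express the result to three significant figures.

At 1.35 m, distance alone gives (0.680/1.35)² = 0.2537, so 483 × 0.2537 = 122.5 μSv/h.
Further attenuation needed: 122.5/22.0 = 5.568.
n = log₂(5.568) = 2.477 half-value layers.

2.48 half-value layers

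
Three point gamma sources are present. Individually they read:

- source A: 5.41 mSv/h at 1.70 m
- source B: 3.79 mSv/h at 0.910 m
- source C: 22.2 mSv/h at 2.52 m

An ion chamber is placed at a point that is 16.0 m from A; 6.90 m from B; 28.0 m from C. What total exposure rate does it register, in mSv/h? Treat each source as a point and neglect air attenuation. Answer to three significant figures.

By superposition, sum each source's inverse-square contribution:
A: 5.41 × (1.70/16.0)² = 0.06107 mSv/h
B: 3.79 × (0.910/6.90)² = 0.06592 mSv/h
C: 22.2 × (2.52/28.0)² = 0.1798 mSv/h
Total = 0.06107 + 0.06592 + 0.1798 = 0.3068 mSv/h.

0.307 mSv/h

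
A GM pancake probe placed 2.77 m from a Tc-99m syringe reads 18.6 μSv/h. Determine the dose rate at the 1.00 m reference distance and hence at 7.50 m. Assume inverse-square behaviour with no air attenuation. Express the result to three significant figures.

143 μSv/h; 2.54 μSv/h

Using I₁d₁² = I₂d₂²,
At 1.00 m: (2.77/1.00)² = 7.673, so 18.6 × 7.673 = 142.7 μSv/h
At 7.50 m: 142.7 × (1.00/7.50)² = 142.7 × 0.01778 = 2.537 μSv/h.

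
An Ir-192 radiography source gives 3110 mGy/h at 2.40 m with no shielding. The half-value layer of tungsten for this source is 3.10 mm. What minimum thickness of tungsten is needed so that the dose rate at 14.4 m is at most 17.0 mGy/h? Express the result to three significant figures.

7.27 mm

At 14.4 m, distance alone gives 3110 × (2.40/14.4)² = 3110 × 0.02778 = 86.40 mGy/h.
Further attenuation needed: 86.40/17.0 = 5.082.
n = log₂(5.082) = 2.345 half-value layers.
Thickness = 2.345 × 3.10 mm = 7.270 mm.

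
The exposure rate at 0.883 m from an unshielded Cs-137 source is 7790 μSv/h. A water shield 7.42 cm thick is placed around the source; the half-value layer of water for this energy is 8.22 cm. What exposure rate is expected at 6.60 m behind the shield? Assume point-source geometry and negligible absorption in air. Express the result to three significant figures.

Distance alone: 7790 × (0.883/6.60)² = 7790 × 0.01790 = 139.4 μSv/h.
Shield: 7.42/8.22 = 0.9027 half-value layers → attenuation 2^(−0.9027) = 0.5349.
Combined: 139.4 × 0.5349 = 74.57 μSv/h.

74.6 μSv/h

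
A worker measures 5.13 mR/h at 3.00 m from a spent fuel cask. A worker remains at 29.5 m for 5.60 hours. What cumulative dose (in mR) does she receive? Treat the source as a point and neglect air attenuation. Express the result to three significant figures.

Applying the 1/r² law, rate at 29.5 m:
5.13 × (3.00/29.5)² = 5.13 × 0.01034 = 0.05304 mR/h.
Dose = rate × time = 0.05304 mR/h × 5.600 h = 0.2970 mR.

0.297 mR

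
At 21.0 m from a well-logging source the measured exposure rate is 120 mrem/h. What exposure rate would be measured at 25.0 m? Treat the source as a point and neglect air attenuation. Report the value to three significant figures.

By the inverse-square law, scaling from 21.0 m to 25.0 m:
(21.0/25.0)² = 0.7056, so 120 × 0.7056 = 84.67 mrem/h.

84.7 mrem/h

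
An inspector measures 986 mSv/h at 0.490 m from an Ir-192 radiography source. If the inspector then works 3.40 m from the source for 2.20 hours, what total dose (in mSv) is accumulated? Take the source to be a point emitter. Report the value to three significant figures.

Applying the 1/r² law, rate at 3.40 m:
(0.490/3.40)² = 0.02077, so 986 × 0.02077 = 20.48 mSv/h.
Dose = rate × time = 20.48 mSv/h × 2.200 h = 45.06 mSv.

45.1 mSv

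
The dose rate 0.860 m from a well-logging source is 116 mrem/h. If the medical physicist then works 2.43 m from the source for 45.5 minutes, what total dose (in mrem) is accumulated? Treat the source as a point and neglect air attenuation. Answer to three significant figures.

11.0 mrem

By the inverse-square law, rate at 2.43 m:
(0.860/2.43)² = 0.1253, so 116 × 0.1253 = 14.53 mrem/h.
Dose = rate × time = 14.53 mrem/h × 0.7583 h = 11.02 mrem.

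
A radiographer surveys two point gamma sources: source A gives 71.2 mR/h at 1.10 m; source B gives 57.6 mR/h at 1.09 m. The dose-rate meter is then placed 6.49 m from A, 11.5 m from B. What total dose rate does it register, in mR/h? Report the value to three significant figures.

By superposition, sum each source's inverse-square contribution:
A: 71.2 × (1.10/6.49)² = 2.045 mR/h
B: 57.6 × (1.09/11.5)² = 0.5175 mR/h
Total = 2.045 + 0.5175 = 2.562 mR/h.

2.56 mR/h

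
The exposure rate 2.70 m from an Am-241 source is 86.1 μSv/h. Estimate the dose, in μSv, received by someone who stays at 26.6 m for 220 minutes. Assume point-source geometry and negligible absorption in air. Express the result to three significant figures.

3.25 μSv

Applying the 1/r² law, rate at 26.6 m:
86.1 × (2.70/26.6)² = 86.1 × 0.01030 = 0.8868 μSv/h.
Dose = rate × time = 0.8868 μSv/h × 3.667 h = 3.252 μSv.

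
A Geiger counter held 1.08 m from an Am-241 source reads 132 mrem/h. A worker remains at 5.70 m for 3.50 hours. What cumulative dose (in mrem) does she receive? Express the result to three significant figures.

16.6 mrem

Using I₁d₁² = I₂d₂², rate at 5.70 m:
(1.08/5.70)² = 0.03590, so 132 × 0.03590 = 4.739 mrem/h.
Dose = rate × time = 4.739 mrem/h × 3.500 h = 16.59 mrem.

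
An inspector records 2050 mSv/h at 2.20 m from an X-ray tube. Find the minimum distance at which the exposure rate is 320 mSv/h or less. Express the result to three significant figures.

5.57 m

By the inverse-square law, d₂ = d₁·√(I₁/I₂).
I₁/I₂ = 2050/320 = 6.406, so d₂ = 2.20 × √6.406 = 5.568 m.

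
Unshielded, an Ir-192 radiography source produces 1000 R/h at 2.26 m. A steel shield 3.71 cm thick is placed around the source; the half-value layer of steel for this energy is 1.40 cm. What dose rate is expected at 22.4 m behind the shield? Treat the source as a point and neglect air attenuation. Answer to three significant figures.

Distance alone: 1000 × (2.26/22.4)² = 1000 × 0.01018 = 10.18 R/h.
Shield: 3.71/1.40 = 2.650 half-value layers → attenuation 2^(−2.650) = 0.1593.
Combined: 10.18 × 0.1593 = 1.622 R/h.

1.62 R/h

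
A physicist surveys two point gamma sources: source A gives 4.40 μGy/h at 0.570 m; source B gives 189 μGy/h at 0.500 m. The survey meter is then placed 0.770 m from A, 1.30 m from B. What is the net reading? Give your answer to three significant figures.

Each source contributes Iᵢ·(dᵢ/rᵢ)²; contributions add.
A: 4.40 × (0.570/0.770)² = 2.411 μGy/h
B: 189 × (0.500/1.30)² = 27.96 μGy/h
Total = 2.411 + 27.96 = 30.37 μGy/h.

30.4 μGy/h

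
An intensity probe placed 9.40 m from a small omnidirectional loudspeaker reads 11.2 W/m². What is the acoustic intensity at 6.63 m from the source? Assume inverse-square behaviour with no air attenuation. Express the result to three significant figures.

By the inverse-square law, scaling from 9.40 m to 6.63 m:
(9.40/6.63)² = 2.010, so 11.2 × 2.010 = 22.51 W/m².

22.5 W/m²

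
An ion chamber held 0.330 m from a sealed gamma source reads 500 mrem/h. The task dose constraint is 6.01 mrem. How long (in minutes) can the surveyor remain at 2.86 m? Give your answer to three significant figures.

54.2 min

Intensity scales as (d₁/d₂)², so rate at 2.86 m:
(0.330/2.86)² = 0.01331, so 500 × 0.01331 = 6.655 mrem/h.
Stay time = 6.01 mrem ÷ 6.655 mrem/h = 0.9031 h = 54.19 min.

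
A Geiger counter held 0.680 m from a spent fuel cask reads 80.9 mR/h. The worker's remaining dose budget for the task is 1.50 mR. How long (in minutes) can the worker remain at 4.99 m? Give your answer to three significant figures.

Intensity scales as (d₁/d₂)², so rate at 4.99 m:
(0.680/4.99)² = 0.01857, so 80.9 × 0.01857 = 1.502 mR/h.
Stay time = 1.50 mR ÷ 1.502 mR/h = 0.9987 h = 59.92 min.

59.9 min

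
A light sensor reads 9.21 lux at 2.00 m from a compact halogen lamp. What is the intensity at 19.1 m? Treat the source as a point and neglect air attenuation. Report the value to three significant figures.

Intensity scales as (d₁/d₂)², so the rate at 19.1 m is
(2.00/19.1)² = 0.01096, so 9.21 × 0.01096 = 0.1009 lux.

0.101 lux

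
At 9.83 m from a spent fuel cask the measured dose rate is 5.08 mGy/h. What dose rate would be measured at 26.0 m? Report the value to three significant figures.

Intensity scales as (d₁/d₂)², so scaling from 9.83 m to 26.0 m:
(9.83/26.0)² = 0.1429, so 5.08 × 0.1429 = 0.7259 mGy/h.

0.726 mGy/h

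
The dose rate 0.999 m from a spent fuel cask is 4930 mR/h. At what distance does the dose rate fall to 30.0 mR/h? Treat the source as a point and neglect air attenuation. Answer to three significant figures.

12.8 m

Since intensity falls as 1/r², d₂ = d₁·√(I₁/I₂).
I₁/I₂ = 4930/30.0 = 164.3, so d₂ = 0.999 × √164.3 = 12.81 m.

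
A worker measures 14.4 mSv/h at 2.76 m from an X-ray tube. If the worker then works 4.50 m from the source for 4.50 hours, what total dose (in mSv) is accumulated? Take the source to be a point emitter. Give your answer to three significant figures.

24.4 mSv

Since intensity falls as 1/r², rate at 4.50 m:
(2.76/4.50)² = 0.3762, so 14.4 × 0.3762 = 5.417 mSv/h.
Dose = rate × time = 5.417 mSv/h × 4.500 h = 24.38 mSv.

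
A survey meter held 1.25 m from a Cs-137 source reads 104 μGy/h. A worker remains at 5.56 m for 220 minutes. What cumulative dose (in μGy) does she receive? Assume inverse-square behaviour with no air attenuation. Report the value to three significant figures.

Using I₁d₁² = I₂d₂², rate at 5.56 m:
104 × (1.25/5.56)² = 104 × 0.05054 = 5.256 μGy/h.
Dose = rate × time = 5.256 μGy/h × 3.667 h = 19.27 μGy.

19.3 μGy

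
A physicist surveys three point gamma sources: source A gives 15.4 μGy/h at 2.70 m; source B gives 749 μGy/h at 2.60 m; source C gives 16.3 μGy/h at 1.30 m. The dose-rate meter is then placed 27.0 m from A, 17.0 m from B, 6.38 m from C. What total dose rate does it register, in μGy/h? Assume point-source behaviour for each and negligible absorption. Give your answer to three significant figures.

By superposition, sum each source's inverse-square contribution:
A: 15.4 × (2.70/27.0)² = 0.1540 μGy/h
B: 749 × (2.60/17.0)² = 17.52 μGy/h
C: 16.3 × (1.30/6.38)² = 0.6768 μGy/h
Total = 0.1540 + 17.52 + 0.6768 = 18.35 μGy/h.

18.4 μGy/h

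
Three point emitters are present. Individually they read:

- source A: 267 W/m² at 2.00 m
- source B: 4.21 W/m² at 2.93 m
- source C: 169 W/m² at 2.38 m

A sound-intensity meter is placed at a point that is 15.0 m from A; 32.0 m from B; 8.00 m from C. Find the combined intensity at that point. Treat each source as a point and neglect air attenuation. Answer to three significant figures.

19.7 W/m²

By superposition, sum each source's inverse-square contribution:
A: 267 × (2.00/15.0)² = 4.747 W/m²
B: 4.21 × (2.93/32.0)² = 0.03530 W/m²
C: 169 × (2.38/8.00)² = 14.96 W/m²
Total = 4.747 + 0.03530 + 14.96 = 19.74 W/m².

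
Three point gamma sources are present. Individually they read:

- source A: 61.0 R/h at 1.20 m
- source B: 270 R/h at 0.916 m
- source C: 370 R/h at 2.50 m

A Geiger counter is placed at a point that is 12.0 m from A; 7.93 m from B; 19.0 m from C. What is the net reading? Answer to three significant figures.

Each source contributes Iᵢ·(dᵢ/rᵢ)²; contributions add.
A: 61.0 × (1.20/12.0)² = 0.6100 R/h
B: 270 × (0.916/7.93)² = 3.603 R/h
C: 370 × (2.50/19.0)² = 6.406 R/h
Total = 0.6100 + 3.603 + 6.406 = 10.62 R/h.

10.6 R/h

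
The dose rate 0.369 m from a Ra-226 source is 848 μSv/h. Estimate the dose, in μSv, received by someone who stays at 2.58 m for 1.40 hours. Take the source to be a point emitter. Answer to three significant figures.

24.3 μSv

Intensity scales as (d₁/d₂)², so rate at 2.58 m:
848 × (0.369/2.58)² = 848 × 0.02046 = 17.35 μSv/h.
Dose = rate × time = 17.35 μSv/h × 1.400 h = 24.29 μSv.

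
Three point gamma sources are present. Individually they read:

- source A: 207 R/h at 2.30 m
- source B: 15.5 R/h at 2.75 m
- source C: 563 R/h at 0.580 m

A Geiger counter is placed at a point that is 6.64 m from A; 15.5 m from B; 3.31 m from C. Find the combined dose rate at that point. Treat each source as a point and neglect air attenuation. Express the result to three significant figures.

By superposition, sum each source's inverse-square contribution:
A: 207 × (2.30/6.64)² = 24.84 R/h
B: 15.5 × (2.75/15.5)² = 0.4879 R/h
C: 563 × (0.580/3.31)² = 17.29 R/h
Total = 24.84 + 0.4879 + 17.29 = 42.62 R/h.

42.6 R/h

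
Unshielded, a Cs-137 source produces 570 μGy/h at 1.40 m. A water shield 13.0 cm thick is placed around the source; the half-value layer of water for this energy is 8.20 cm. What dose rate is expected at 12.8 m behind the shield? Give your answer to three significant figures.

Distance alone: (1.40/12.8)² = 0.01196, so 570 × 0.01196 = 6.817 μGy/h.
Shield: 13.0/8.20 = 1.585 half-value layers → attenuation 2^(−1.585) = 0.3333.
Combined: 6.817 × 0.3333 = 2.272 μGy/h.

2.27 μGy/h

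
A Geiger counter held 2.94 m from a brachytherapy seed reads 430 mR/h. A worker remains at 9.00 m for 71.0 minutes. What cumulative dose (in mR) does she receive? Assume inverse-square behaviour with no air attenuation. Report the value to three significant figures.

54.3 mR

Applying the 1/r² law, rate at 9.00 m:
(2.94/9.00)² = 0.1067, so 430 × 0.1067 = 45.88 mR/h.
Dose = rate × time = 45.88 mR/h × 1.183 h = 54.28 mR.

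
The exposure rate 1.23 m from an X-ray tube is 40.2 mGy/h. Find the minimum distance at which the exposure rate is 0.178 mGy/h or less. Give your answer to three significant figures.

By the inverse-square law, d₂ = d₁·√(I₁/I₂).
I₁/I₂ = 40.2/0.178 = 225.8, so d₂ = 1.23 × √225.8 = 18.48 m.

18.5 m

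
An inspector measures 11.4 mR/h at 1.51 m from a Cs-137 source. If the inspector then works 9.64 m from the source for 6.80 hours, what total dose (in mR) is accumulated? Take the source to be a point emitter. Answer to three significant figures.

1.90 mR

By the inverse-square law, rate at 9.64 m:
(1.51/9.64)² = 0.02454, so 11.4 × 0.02454 = 0.2798 mR/h.
Dose = rate × time = 0.2798 mR/h × 6.800 h = 1.903 mR.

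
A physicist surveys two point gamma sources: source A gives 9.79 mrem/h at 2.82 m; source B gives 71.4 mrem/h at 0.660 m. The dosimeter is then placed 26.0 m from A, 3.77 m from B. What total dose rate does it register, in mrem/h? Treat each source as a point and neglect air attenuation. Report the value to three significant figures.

2.30 mrem/h

Each source contributes Iᵢ·(dᵢ/rᵢ)²; contributions add.
A: 9.79 × (2.82/26.0)² = 0.1152 mrem/h
B: 71.4 × (0.660/3.77)² = 2.188 mrem/h
Total = 0.1152 + 2.188 = 2.303 mrem/h.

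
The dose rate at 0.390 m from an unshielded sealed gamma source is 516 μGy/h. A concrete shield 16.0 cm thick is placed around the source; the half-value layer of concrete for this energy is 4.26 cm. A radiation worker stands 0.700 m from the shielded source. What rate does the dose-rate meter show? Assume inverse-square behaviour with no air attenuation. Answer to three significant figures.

11.9 μGy/h

Distance alone: (0.390/0.700)² = 0.3104, so 516 × 0.3104 = 160.2 μGy/h.
Shield: 16.0/4.26 = 3.756 half-value layers → attenuation 2^(−3.756) = 0.07402.
Combined: 160.2 × 0.07402 = 11.86 μGy/h.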